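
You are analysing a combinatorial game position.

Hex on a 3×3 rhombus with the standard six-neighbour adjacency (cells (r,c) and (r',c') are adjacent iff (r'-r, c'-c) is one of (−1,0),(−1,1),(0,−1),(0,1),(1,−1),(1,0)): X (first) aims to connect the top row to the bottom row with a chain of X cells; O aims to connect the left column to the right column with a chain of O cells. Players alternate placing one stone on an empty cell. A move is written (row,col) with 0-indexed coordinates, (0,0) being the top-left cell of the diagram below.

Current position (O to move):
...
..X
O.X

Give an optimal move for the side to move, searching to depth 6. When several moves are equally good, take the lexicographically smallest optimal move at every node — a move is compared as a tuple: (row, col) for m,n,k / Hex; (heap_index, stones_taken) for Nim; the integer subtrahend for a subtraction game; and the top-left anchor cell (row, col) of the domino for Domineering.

ply 1, O at .../..X/O.X | (0,0)=-1→O../..X/O.X; (0,1)=-1→.O./..X/O.X; (0,2)=+1→..O/..X/O.X*; (1,0)=-1→.../O.X/O.X; (1,1)=-1→.../.OX/O.X; (2,1)=-1→.../..X/OOX
ply 2, X at ..O/..X/O.X | (0,0)=-1→X.O/..X/O.X*; (0,1)=-1→.XO/..X/O.X; (1,0)=-1→..O/X.X/O.X; (1,1)=-1→..O/.XX/O.X; (2,1)=-1→..O/..X/OXX
ply 3, O at X.O/..X/O.X | (0,1)=+1→XOO/..X/O.X*; (1,0)=+1→X.O/O.X/O.X; (1,1)=+1→X.O/.OX/O.X; (2,1)=-1→X.O/..X/OOX
ply 4, X at XOO/..X/O.X | (1,0)=-1→XOO/X.X/O.X*; (1,1)=-1→XOO/.XX/O.X; (2,1)=-1→XOO/..X/OXX
ply 5, O at XOO/X.X/O.X | (1,1)=+1→XOO/XOX/O.X*; (2,1)=-1→XOO/X.X/OOX
ply 6: XOO/XOX/O.X is terminal -1 (X); from .../..X/O.X depth 6

O's best at [.../..X/O.X]: (0,2)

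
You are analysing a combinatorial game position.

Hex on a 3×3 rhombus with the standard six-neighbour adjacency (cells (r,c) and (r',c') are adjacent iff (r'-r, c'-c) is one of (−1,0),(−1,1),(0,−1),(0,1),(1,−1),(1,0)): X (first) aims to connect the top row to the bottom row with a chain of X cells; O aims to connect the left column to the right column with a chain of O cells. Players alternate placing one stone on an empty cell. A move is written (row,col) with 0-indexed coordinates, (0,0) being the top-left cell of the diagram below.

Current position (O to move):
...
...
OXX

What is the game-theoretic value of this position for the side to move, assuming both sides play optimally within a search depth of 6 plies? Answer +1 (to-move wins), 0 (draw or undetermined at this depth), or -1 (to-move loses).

value(.../.../OXX, O) = +1

p1 O@[.../.../OXX]: (0,0)[O../.../OXX]-1 (0,1)[.O./.../OXX]-1 (0,2)[..O/.../OXX]+1* (1,0)[.../O../OXX]-1 (1,1)[.../.O./OXX]+1 (1,2)[.../..O/OXX]-1
p2 X@[..O/.../OXX]: (0,0)[X.O/.../OXX]-1* (0,1)[.XO/.../OXX]-1 (1,0)[..O/X../OXX]-1 (1,1)[..O/.X./OXX]-1 (1,2)[..O/..X/OXX]-1
p3 O@[X.O/.../OXX]: (0,1)[XOO/.../OXX]+1* (1,0)[X.O/O../OXX]+1 (1,1)[X.O/.O./OXX]+1 (1,2)[X.O/..O/OXX]-1
p4 X@[XOO/.../OXX]: (1,0)[XOO/X../OXX]-1* (1,1)[XOO/.X./OXX]-1 (1,2)[XOO/..X/OXX]-1
p5 O@[XOO/X../OXX]: (1,1)[XOO/XO./OXX]+1* (1,2)[XOO/X.O/OXX]-1
p6 X@[XOO/XO./OXX] terminal -1; root [.../.../OXX] d6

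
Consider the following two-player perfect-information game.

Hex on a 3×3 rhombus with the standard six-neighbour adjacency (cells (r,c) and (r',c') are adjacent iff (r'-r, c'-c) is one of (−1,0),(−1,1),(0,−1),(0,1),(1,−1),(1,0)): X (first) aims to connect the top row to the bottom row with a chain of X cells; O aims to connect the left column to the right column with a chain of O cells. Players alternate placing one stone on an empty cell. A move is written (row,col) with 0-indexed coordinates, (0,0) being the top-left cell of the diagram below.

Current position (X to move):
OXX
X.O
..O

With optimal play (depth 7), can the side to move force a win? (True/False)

X winning at [OXX/X.O/..O]: True

[OXX/X.O/..O] X move#1: (1,1):+1/OXX/XXO/..O*, (2,0):+1/OXX/X.O/X.O, (2,1):+1/OXX/X.O/.XO
[OXX/XXO/..O] O move#2: (2,0):-1/OXX/XXO/O.O*, (2,1):-1/OXX/XXO/.OO
[OXX/XXO/O.O] X move#3: (2,1):+1/OXX/XXO/OXO*
[OXX/XXO/OXO] end (terminal -1, O#4); searched OXX/X.O/..O to 7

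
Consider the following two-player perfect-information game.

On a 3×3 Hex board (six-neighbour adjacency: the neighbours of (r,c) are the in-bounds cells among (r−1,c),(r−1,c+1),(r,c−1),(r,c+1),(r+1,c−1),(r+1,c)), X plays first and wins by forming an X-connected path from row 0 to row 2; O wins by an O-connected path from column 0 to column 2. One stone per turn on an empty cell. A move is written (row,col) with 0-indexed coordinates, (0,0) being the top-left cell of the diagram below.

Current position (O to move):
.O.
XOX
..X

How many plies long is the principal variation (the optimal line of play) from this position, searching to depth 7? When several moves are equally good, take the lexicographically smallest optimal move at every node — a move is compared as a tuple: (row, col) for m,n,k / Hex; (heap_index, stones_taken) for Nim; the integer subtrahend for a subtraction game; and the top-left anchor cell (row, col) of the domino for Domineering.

PV length from [.O./XOX/..X]: 3 plies

[.O./XOX/..X] O move#1: (0,0):-1/OO./XOX/..X, (0,2):+1/.OO/XOX/..X*, (2,0):-1/.O./XOX/O.X, (2,1):-1/.O./XOX/.OX
[.OO/XOX/..X] X move#2: (0,0):-1/XOO/XOX/..X*, (2,0):-1/.OO/XOX/X.X, (2,1):-1/.OO/XOX/.XX
[XOO/XOX/..X] O move#3: (2,0):+1/XOO/XOX/O.X*, (2,1):-1/XOO/XOX/.OX
[XOO/XOX/O.X] end (terminal -1, X#4); searched .O./XOX/..X to 7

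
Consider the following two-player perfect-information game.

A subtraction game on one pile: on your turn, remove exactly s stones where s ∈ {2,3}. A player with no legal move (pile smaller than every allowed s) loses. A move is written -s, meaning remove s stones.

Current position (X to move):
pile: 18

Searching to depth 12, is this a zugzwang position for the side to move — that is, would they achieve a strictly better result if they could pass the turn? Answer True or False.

zugzwang(18, X) = False

[18] X move#1: -2:+1/16*, -3:+1/15
[16] O move#2: -2:-1/14*, -3:-1/13
[14] X move#3: -2:-1/12, -3:+1/11*
[11] O move#4: -2:-1/9*, -3:-1/8
[9] X move#5: -2:-1/7, -3:+1/6*
[6] O move#6: -2:-1/4*, -3:-1/3
[4] X move#7: -2:-1/2, -3:+1/1*
[1] end (terminal -1, O#8); searched 18 to 12
suppose X passes — search the same position with O to move:
pass> [18] O move#1: -2:+1/16*, -3:+1/15
pass> [16] X move#2: -2:-1/14*, -3:-1/13
pass> [14] O move#3: -2:-1/12, -3:+1/11*
pass> [11] X move#4: -2:-1/9*, -3:-1/8
pass> [9] O move#5: -2:-1/7, -3:+1/6*
pass> [6] X move#6: -2:-1/4*, -3:-1/3
pass> [4] O move#7: -2:-1/2, -3:+1/1*
pass> [1] end (terminal -1, X#8); searched 18 to 12
for X: play +1, pass -1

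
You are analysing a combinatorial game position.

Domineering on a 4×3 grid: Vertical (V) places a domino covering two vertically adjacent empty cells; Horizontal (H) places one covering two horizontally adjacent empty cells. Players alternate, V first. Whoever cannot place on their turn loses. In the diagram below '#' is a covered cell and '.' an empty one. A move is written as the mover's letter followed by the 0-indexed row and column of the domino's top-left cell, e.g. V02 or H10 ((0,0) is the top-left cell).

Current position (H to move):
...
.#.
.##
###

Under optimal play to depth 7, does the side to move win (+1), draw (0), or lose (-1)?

[.../.#./.##/###] H move#1: H00:-1/##./.#./.##/###*, H01:-1/.##/.#./.##/###
[##./.#./.##/###] V move#2: V02:+1/###/.##/.##/###*, V10:+1/##./##./###/###
[###/.##/.##/###] end (terminal -1, H#3); searched .../.#./.##/### to 7

value(.../.#./.##/###, H) = -1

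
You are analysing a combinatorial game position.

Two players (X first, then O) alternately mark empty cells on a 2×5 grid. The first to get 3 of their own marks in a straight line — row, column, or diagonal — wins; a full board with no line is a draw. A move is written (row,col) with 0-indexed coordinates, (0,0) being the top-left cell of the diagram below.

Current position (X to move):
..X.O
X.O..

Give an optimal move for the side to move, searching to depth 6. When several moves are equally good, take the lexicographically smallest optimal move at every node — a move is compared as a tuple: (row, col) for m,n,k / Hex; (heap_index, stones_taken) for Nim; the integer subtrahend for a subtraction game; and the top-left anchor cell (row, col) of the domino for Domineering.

ply 1, X at ..X.O/X.O.. | (0,0)=+0→X.X.O/X.O..; (0,1)=+1→.XX.O/X.O..*; (0,3)=+0→..XXO/X.O..; (1,1)=+0→..X.O/XXO..; (1,3)=+0→..X.O/X.OX.; (1,4)=+0→..X.O/X.O.X
ply 2, O at .XX.O/X.O.. | (0,0)=-1→OXX.O/X.O..*; (0,3)=-1→.XXOO/X.O..; (1,1)=-1→.XX.O/XOO..; (1,3)=-1→.XX.O/X.OO.; (1,4)=-1→.XX.O/X.O.O
ply 3, X at OXX.O/X.O.. | (0,3)=+1→OXXXO/X.O..*; (1,1)=+0→OXX.O/XXO..; (1,3)=+0→OXX.O/X.OX.; (1,4)=+0→OXX.O/X.O.X
ply 4: OXXXO/X.O.. is terminal -1 (O); from ..X.O/X.O.. depth 6

X's best at [..X.O/X.O..]: (0,1)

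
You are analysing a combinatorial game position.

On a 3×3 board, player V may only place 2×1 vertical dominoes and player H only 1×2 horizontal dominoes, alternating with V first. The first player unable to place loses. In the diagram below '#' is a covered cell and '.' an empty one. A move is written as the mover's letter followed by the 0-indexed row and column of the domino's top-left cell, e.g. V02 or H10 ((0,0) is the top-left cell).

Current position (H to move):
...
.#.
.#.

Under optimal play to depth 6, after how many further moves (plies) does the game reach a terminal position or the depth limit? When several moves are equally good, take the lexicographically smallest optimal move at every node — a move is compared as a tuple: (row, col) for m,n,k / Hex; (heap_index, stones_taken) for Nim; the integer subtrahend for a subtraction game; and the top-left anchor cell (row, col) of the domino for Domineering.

PV length from [.../.#./.#.]: 2 plies

[.../.#./.#.] H move#1: H00:-1/##./.#./.#.*, H01:-1/.##/.#./.#.
[##./.#./.#.] V move#2: V02:+1/###/.##/.#.*, V10:+1/##./##./##., V12:+1/##./.##/.##
[###/.##/.#.] end (terminal -1, H#3); searched .../.#./.#. to 6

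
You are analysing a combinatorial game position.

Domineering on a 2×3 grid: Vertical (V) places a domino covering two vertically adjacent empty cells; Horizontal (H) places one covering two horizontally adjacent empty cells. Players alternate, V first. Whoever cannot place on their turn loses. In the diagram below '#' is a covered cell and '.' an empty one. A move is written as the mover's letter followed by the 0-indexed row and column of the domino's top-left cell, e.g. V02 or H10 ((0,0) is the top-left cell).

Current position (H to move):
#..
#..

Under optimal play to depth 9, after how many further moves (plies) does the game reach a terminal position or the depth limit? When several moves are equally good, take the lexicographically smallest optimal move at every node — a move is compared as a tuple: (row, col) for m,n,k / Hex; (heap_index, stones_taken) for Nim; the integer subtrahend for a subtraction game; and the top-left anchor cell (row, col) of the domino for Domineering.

PV length from [#../#..]: 1 ply

ply 1, H at #../#.. | H01=+1→###/#..*; H11=+1→#../###
ply 2: ###/#.. is terminal -1 (V); from #../#.. depth 9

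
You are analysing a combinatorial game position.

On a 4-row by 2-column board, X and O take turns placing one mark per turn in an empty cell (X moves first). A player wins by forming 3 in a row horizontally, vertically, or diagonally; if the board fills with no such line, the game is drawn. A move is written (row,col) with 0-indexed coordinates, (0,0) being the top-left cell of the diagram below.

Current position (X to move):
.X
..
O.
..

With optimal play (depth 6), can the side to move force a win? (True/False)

X winning at [.X/../O./..]: False

ply 1, X at .X/../O./.. | (0,0)=+0→XX/../O./..*; (1,0)=+0→.X/X./O./..; (1,1)=+0→.X/.X/O./..; (2,1)=+0→.X/../OX/..; (3,0)=+0→.X/../O./X.; (3,1)=-1→.X/../O./.X
ply 2, O at XX/../O./.. | (1,0)=+0→XX/O./O./..*; (1,1)=+0→XX/.O/O./..; (2,1)=+0→XX/../OO/..; (3,0)=+0→XX/../O./O.; (3,1)=+0→XX/../O./.O
ply 3, X at XX/O./O./.. | (1,1)=-1→XX/OX/O./..; (2,1)=-1→XX/O./OX/..; (3,0)=+0→XX/O./O./X.*; (3,1)=-1→XX/O./O./.X
ply 4, O at XX/O./O./X. | (1,1)=+0→XX/OO/O./X.*; (2,1)=+0→XX/O./OO/X.; (3,1)=+0→XX/O./O./XO
ply 5, X at XX/OO/O./X. | (2,1)=+0→XX/OO/OX/X.*; (3,1)=+0→XX/OO/O./XX
ply 6, O at XX/OO/OX/X. | (3,1)=+0→XX/OO/OX/XO*
ply 7: XX/OO/OX/XO is terminal +0 (X); from .X/../O./.. depth 6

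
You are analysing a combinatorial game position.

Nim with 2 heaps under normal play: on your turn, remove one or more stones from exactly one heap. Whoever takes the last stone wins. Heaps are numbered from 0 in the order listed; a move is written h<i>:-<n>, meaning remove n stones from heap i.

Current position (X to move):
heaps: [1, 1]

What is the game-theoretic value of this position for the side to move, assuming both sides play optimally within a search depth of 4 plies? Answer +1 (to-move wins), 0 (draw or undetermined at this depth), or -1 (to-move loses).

value((1,1), X) = -1

ply 1, X at (1,1) | h0:-1=-1→(0,1)*; h1:-1=-1→(1,0)
ply 2, O at (0,1) | h1:-1=+1→(0,0)*
ply 3: (0,0) is terminal -1 (X); from (1,1) depth 4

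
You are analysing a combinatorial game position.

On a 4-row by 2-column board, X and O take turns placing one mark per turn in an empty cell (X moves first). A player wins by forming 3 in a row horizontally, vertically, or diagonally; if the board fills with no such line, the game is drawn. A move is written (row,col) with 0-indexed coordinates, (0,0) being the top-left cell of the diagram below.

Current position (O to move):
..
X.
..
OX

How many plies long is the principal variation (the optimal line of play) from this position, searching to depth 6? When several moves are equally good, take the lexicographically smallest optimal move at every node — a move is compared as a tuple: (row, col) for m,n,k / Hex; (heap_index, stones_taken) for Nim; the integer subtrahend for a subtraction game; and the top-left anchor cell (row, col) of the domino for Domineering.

PV length from [../X./../OX]: 5 plies

p1 O@[../X./../OX]: (0,0)[O./X./../OX]+0* (0,1)[.O/X./../OX]+0 (1,1)[../XO/../OX]+0 (2,0)[../X./O./OX]+0 (2,1)[../X./.O/OX]+0
p2 X@[O./X./../OX]: (0,1)[OX/X./../OX]+0* (1,1)[O./XX/../OX]+0 (2,0)[O./X./X./OX]+0 (2,1)[O./X./.X/OX]+0
p3 O@[OX/X./../OX]: (1,1)[OX/XO/../OX]+0* (2,0)[OX/X./O./OX]+0 (2,1)[OX/X./.O/OX]+0
p4 X@[OX/XO/../OX]: (2,0)[OX/XO/X./OX]+0* (2,1)[OX/XO/.X/OX]+0
p5 O@[OX/XO/X./OX]: (2,1)[OX/XO/XO/OX]+0*
p6 X@[OX/XO/XO/OX] terminal +0; root [../X./../OX] d6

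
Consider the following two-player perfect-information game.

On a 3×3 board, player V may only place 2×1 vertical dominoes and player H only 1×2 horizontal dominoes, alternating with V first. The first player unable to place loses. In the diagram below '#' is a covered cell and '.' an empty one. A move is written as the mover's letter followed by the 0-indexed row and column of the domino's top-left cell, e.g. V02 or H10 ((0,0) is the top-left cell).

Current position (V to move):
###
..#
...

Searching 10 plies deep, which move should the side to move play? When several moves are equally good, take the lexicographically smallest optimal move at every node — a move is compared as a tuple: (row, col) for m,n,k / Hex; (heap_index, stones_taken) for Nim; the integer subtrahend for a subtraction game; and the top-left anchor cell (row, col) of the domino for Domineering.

V's best at [###/..#/...]: V11

p1 V@[###/..#/...]: V10[###/#.#/#..]-1 V11[###/.##/.#.]+1*
p2 H@[###/.##/.#.] terminal -1; root [###/..#/...] d10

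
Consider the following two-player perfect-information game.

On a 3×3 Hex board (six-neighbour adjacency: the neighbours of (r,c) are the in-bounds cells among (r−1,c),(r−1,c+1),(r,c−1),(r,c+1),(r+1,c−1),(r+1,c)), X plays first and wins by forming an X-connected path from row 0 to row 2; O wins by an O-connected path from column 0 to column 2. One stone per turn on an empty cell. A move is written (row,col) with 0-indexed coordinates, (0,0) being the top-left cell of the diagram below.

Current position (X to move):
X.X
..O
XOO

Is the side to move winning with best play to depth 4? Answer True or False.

[X.X/..O/XOO] X move#1: (0,1):+1/XXX/..O/XOO*, (1,0):+1/X.X/X.O/XOO, (1,1):+1/X.X/.XO/XOO
[XXX/..O/XOO] O move#2: (1,0):-1/XXX/O.O/XOO*, (1,1):-1/XXX/.OO/XOO
[XXX/O.O/XOO] X move#3: (1,1):+1/XXX/OXO/XOO*
[XXX/OXO/XOO] end (terminal -1, O#4); searched X.X/..O/XOO to 4

X winning at [X.X/..O/XOO]: True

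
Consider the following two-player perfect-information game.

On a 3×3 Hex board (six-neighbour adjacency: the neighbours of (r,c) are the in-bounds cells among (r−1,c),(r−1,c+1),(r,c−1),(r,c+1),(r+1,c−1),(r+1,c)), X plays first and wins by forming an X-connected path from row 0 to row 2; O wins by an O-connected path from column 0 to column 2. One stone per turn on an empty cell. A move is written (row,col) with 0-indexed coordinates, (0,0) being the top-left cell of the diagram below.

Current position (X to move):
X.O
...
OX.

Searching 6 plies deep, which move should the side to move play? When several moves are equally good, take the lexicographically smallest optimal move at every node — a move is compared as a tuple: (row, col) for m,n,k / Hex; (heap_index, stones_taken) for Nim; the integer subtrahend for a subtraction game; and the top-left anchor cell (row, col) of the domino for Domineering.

X's best at [X.O/.../OX.]: (1,1)

p1 X@[X.O/.../OX.]: (0,1)[XXO/.../OX.]-1 (1,0)[X.O/X../OX.]-1 (1,1)[X.O/.X./OX.]+1* (1,2)[X.O/..X/OX.]-1 (2,2)[X.O/.../OXX]-1
p2 O@[X.O/.X./OX.]: (0,1)[XOO/.X./OX.]-1* (1,0)[X.O/OX./OX.]-1 (1,2)[X.O/.XO/OX.]-1 (2,2)[X.O/.X./OXO]-1
p3 X@[XOO/.X./OX.]: (1,0)[XOO/XX./OX.]+1* (1,2)[XOO/.XX/OX.]-1 (2,2)[XOO/.X./OXX]-1
p4 O@[XOO/XX./OX.] terminal -1; root [X.O/.../OX.] d6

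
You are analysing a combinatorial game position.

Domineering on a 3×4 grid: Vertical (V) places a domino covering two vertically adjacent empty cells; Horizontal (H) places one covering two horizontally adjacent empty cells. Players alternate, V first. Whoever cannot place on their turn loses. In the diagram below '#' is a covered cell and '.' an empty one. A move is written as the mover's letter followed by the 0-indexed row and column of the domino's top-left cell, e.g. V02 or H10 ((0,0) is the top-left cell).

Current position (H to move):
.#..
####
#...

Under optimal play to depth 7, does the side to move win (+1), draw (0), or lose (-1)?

p1 H@[.#../####/#...]: H02[.###/####/#...]+1* H21[.#../####/###.]+1 H22[.#../####/#.##]+1
p2 V@[.###/####/#...] terminal -1; root [.#../####/#...] d7

value(.#../####/#..., H) = +1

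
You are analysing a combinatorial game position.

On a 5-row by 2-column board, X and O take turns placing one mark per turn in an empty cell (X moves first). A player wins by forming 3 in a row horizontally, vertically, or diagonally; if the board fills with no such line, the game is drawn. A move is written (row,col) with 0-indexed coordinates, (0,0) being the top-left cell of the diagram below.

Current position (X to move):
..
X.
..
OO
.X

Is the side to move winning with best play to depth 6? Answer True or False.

[../X./../OO/.X] X move#1: (0,0):+0/X./X./../OO/.X*, (0,1):+0/.X/X./../OO/.X, (1,1):+0/../XX/../OO/.X, (2,0):+0/../X./X./OO/.X, (2,1):+0/../X./.X/OO/.X, (4,0):+0/../X./../OO/XX
[X./X./../OO/.X] O move#2: (0,1):-1/XO/X./../OO/.X, (1,1):-1/X./XO/../OO/.X, (2,0):+0/X./X./O./OO/.X*, (2,1):-1/X./X./.O/OO/.X, (4,0):-1/X./X./../OO/OX
[X./X./O./OO/.X] X move#3: (0,1):-1/XX/X./O./OO/.X, (1,1):-1/X./XX/O./OO/.X, (2,1):-1/X./X./OX/OO/.X, (4,0):+0/X./X./O./OO/XX*
[X./X./O./OO/XX] O move#4: (0,1):+0/XO/X./O./OO/XX*, (1,1):+0/X./XO/O./OO/XX, (2,1):+0/X./X./OO/OO/XX
[XO/X./O./OO/XX] X move#5: (1,1):+0/XO/XX/O./OO/XX*, (2,1):+0/XO/X./OX/OO/XX
[XO/XX/O./OO/XX] O move#6: (2,1):+0/XO/XX/OO/OO/XX*
[XO/XX/OO/OO/XX] end (terminal +0, X#7); searched ../X./../OO/.X to 6

X winning at [../X./../OO/.X]: False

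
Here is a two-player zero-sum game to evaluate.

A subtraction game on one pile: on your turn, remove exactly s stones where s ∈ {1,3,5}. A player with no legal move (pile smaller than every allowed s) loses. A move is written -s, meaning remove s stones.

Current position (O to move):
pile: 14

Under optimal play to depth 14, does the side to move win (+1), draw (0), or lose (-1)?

ply 1, O at 14 | -1=-1→13*; -3=-1→11; -5=-1→9
ply 2, X at 13 | -1=+1→12*; -3=+1→10; -5=+1→8
ply 3, O at 12 | -1=-1→11*; -3=-1→9; -5=-1→7
ply 4, X at 11 | -1=+1→10*; -3=+1→8; -5=+1→6
ply 5, O at 10 | -1=-1→9*; -3=-1→7; -5=-1→5
ply 6, X at 9 | -1=+1→8*; -3=+1→6; -5=+1→4
ply 7, O at 8 | -1=-1→7*; -3=-1→5; -5=-1→3
ply 8, X at 7 | -1=+1→6*; -3=+1→4; -5=+1→2
ply 9, O at 6 | -1=-1→5*; -3=-1→3; -5=-1→1
ply 10, X at 5 | -1=+1→4*; -3=+1→2; -5=+1→0
ply 11, O at 4 | -1=-1→3*; -3=-1→1
ply 12, X at 3 | -1=+1→2*; -3=+1→0
ply 13, O at 2 | -1=-1→1*
ply 14, X at 1 | -1=+1→0*
ply 15: 0 is terminal -1 (O); from 14 depth 14

value(14, O) = -1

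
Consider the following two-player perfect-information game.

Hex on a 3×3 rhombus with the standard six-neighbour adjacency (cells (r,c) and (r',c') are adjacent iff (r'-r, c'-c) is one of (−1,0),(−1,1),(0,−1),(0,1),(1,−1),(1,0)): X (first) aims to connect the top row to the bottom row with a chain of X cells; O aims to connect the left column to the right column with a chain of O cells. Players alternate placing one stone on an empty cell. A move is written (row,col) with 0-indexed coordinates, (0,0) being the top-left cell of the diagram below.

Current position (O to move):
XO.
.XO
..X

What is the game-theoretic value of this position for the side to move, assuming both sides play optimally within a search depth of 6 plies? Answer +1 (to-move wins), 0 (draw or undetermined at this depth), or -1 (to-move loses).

value(XO./.XO/..X, O) = -1

ply 1, O at XO./.XO/..X | (0,2)=-1→XOO/.XO/..X*; (1,0)=-1→XO./OXO/..X; (2,0)=-1→XO./.XO/O.X; (2,1)=-1→XO./.XO/.OX
ply 2, X at XOO/.XO/..X | (1,0)=+1→XOO/XXO/..X*; (2,0)=-1→XOO/.XO/X.X; (2,1)=-1→XOO/.XO/.XX
ply 3, O at XOO/XXO/..X | (2,0)=-1→XOO/XXO/O.X*; (2,1)=-1→XOO/XXO/.OX
ply 4, X at XOO/XXO/O.X | (2,1)=+1→XOO/XXO/OXX*
ply 5: XOO/XXO/OXX is terminal -1 (O); from XO./.XO/..X depth 6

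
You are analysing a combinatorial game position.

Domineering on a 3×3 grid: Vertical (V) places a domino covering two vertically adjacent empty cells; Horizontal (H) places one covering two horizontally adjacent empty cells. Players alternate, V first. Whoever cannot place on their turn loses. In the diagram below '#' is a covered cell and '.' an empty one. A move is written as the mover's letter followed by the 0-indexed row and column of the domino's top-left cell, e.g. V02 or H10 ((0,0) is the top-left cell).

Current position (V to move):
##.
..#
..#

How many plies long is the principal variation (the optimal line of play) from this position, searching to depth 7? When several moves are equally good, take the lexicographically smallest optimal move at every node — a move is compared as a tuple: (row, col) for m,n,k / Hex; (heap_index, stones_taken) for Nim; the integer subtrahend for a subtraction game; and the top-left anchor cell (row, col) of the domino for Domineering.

PV length from [##./..#/..#]: 1 ply

[##./..#/..#] V move#1: V10:+1/##./#.#/#.#*, V11:+1/##./.##/.##
[##./#.#/#.#] end (terminal -1, H#2); searched ##./..#/..# to 7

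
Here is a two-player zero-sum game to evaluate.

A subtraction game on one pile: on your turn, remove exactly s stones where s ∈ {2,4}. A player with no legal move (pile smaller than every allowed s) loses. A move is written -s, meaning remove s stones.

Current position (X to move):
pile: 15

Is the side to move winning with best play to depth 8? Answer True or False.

ply 1, X at 15 | -2=+1→13*; -4=-1→11
ply 2, O at 13 | -2=-1→11*; -4=-1→9
ply 3, X at 11 | -2=-1→9; -4=+1→7*
ply 4, O at 7 | -2=-1→5*; -4=-1→3
ply 5, X at 5 | -2=-1→3; -4=+1→1*
ply 6: 1 is terminal -1 (O); from 15 depth 8

X winning at [15]: True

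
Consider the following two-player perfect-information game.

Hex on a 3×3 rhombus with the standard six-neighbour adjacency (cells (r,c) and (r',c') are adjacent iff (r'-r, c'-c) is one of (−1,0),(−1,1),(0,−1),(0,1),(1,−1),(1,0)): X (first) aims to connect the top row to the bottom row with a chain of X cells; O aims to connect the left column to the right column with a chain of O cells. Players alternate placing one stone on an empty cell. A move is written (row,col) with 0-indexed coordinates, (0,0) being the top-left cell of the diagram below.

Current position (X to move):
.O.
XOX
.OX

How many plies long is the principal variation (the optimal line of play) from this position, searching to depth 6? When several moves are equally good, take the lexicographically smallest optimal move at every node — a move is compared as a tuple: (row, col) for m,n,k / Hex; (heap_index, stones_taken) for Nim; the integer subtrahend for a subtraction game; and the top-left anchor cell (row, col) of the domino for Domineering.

[.O./XOX/.OX] X move#1: (0,0):+1/XO./XOX/.OX*, (0,2):+1/.OX/XOX/.OX, (2,0):+1/.O./XOX/XOX
[XO./XOX/.OX] O move#2: (0,2):-1/XOO/XOX/.OX*, (2,0):-1/XO./XOX/OOX
[XOO/XOX/.OX] X move#3: (2,0):+1/XOO/XOX/XOX*
[XOO/XOX/XOX] end (terminal -1, O#4); searched .O./XOX/.OX to 6

PV length from [.O./XOX/.OX]: 3 plies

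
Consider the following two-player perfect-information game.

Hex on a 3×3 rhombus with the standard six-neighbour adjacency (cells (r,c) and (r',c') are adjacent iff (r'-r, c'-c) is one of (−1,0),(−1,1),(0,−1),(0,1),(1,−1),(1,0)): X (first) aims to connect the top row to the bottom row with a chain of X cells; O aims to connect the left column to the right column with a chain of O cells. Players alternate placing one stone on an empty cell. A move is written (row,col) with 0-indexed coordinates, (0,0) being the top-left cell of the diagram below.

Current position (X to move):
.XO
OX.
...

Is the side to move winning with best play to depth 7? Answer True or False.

X winning at [.XO/OX./...]: True

p1 X@[.XO/OX./...]: (0,0)[XXO/OX./...]+1* (1,2)[.XO/OXX/...]+1 (2,0)[.XO/OX./X..]+1 (2,1)[.XO/OX./.X.]+1 (2,2)[.XO/OX./..X]+1
p2 O@[XXO/OX./...]: (1,2)[XXO/OXO/...]-1* (2,0)[XXO/OX./O..]-1 (2,1)[XXO/OX./.O.]-1 (2,2)[XXO/OX./..O]-1
p3 X@[XXO/OXO/...]: (2,0)[XXO/OXO/X..]+1* (2,1)[XXO/OXO/.X.]+1 (2,2)[XXO/OXO/..X]+1
p4 O@[XXO/OXO/X..] terminal -1; root [.XO/OX./...] d7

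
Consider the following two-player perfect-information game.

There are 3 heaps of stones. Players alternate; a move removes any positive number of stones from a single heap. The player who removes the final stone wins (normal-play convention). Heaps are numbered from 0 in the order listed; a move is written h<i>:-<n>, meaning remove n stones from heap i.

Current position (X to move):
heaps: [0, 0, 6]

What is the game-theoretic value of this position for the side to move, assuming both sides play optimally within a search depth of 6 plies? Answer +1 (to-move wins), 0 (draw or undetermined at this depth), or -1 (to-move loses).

value((0,0,6), X) = +1

p1 X@[(0,0,6)]: h2:-1[(0,0,5)]-1 h2:-2[(0,0,4)]-1 h2:-3[(0,0,3)]-1 h2:-4[(0,0,2)]-1 h2:-5[(0,0,1)]-1 h2:-6[(0,0,0)]+1*
p2 O@[(0,0,0)] terminal -1; root [(0,0,6)] d6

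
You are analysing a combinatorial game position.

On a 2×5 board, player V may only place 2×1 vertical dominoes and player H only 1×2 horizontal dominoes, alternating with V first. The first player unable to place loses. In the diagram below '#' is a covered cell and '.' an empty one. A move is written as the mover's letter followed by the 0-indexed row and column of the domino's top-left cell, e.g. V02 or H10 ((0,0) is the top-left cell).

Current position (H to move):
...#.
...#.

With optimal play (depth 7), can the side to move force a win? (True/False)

p1 H@[...#./...#.]: H00[##.#./...#.]-1* H01[.###./...#.]-1 H10[...#./##.#.]-1 H11[...#./.###.]-1
p2 V@[##.#./...#.]: V02[####./..##.]+1* V04[##.##/...##]-1
p3 H@[####./..##.]: H10[####./####.]-1*
p4 V@[####./####.]: V04[#####/#####]+1*
p5 H@[#####/#####] terminal -1; root [...#./...#.] d7

H winning at [...#./...#.]: False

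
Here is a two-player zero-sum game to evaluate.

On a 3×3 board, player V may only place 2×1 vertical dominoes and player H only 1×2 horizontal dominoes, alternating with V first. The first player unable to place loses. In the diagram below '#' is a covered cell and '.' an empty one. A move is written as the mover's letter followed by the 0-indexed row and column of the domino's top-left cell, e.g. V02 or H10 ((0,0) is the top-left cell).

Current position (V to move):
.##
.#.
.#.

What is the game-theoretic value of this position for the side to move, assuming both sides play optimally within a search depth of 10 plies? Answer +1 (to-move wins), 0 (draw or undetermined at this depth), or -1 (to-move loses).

p1 V@[.##/.#./.#.]: V00[###/##./.#.]+1* V10[.##/##./##.]+1 V12[.##/.##/.##]+1
p2 H@[###/##./.#.] terminal -1; root [.##/.#./.#.] d10

value(.##/.#./.#., V) = +1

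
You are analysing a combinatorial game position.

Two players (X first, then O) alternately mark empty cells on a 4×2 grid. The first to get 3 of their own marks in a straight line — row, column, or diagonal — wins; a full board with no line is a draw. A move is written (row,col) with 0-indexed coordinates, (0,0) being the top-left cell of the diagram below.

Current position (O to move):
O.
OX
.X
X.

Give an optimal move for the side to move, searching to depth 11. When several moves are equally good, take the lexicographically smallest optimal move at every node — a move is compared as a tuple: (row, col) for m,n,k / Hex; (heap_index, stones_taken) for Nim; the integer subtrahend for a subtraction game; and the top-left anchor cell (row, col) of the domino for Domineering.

O's best at [O./OX/.X/X.]: (2,0)

ply 1, O at O./OX/.X/X. | (0,1)=-1→OO/OX/.X/X.; (2,0)=+1→O./OX/OX/X.*; (3,1)=-1→O./OX/.X/XO
ply 2: O./OX/OX/X. is terminal -1 (X); from O./OX/.X/X. depth 11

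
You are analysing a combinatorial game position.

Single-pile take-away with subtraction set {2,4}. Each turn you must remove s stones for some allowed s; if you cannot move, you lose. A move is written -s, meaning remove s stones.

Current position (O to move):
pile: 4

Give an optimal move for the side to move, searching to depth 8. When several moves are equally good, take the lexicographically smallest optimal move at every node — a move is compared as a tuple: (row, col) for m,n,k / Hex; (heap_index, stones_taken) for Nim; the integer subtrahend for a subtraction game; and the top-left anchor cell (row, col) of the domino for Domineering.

p1 O@[4]: -2[2]-1 -4[0]+1*
p2 X@[0] terminal -1; root [4] d8

O's best at [4]: -4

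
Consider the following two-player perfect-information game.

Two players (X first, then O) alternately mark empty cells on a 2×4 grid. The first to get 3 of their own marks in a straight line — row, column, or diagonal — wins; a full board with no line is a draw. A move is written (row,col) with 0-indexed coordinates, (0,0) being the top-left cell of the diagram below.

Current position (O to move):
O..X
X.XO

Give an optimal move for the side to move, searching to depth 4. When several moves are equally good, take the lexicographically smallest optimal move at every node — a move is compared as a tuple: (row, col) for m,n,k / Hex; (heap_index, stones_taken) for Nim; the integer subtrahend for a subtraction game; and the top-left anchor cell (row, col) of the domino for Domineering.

[O..X/X.XO] O move#1: (0,1):-1/OO.X/X.XO, (0,2):-1/O.OX/X.XO, (1,1):+0/O..X/XOXO*
[O..X/XOXO] X move#2: (0,1):+0/OX.X/XOXO*, (0,2):+0/O.XX/XOXO
[OX.X/XOXO] O move#3: (0,2):+0/OXOX/XOXO*
[OXOX/XOXO] end (terminal +0, X#4); searched O..X/X.XO to 4

O's best at [O..X/X.XO]: (1,1)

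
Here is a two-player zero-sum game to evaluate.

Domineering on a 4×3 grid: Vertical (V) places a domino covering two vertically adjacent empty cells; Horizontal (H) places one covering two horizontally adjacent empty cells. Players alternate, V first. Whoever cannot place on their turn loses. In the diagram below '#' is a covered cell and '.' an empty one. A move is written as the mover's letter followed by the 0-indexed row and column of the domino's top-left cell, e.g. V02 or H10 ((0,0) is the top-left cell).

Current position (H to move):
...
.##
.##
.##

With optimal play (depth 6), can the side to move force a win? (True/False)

H winning at [.../.##/.##/.##]: False

p1 H@[.../.##/.##/.##]: H00[##./.##/.##/.##]-1* H01[.##/.##/.##/.##]-1
p2 V@[##./.##/.##/.##]: V10[##./###/###/.##]+1* V20[##./.##/###/###]+1
p3 H@[##./###/###/.##] terminal -1; root [.../.##/.##/.##] d6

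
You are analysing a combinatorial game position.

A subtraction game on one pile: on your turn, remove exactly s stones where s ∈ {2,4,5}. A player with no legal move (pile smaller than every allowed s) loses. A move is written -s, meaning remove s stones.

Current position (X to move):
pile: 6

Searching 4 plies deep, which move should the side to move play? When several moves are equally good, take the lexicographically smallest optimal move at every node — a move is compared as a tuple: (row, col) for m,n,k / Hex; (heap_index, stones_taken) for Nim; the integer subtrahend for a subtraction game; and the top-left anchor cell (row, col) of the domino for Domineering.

X's best at [6]: -5

ply 1, X at 6 | -2=-1→4; -4=-1→2; -5=+1→1*
ply 2: 1 is terminal -1 (O); from 6 depth 4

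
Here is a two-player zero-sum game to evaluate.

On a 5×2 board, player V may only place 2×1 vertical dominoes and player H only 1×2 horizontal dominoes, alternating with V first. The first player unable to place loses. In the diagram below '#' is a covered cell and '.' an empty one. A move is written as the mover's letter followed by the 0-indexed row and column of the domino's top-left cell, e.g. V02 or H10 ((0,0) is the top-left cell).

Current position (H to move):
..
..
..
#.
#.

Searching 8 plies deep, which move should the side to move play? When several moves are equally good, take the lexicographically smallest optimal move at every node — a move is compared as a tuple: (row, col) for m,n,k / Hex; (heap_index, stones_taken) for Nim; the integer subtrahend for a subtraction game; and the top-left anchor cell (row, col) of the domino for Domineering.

[../../../#./#.] H move#1: H00:-1/##/../../#./#., H10:+1/../##/../#./#.*, H20:-1/../../##/#./#.
[../##/../#./#.] V move#2: V21:-1/../##/.#/##/#.*, V31:-1/../##/../##/##
[../##/.#/##/#.] H move#3: H00:+1/##/##/.#/##/#.*
[##/##/.#/##/#.] end (terminal -1, V#4); searched ../../../#./#. to 8

H's best at [../../../#./#.]: H10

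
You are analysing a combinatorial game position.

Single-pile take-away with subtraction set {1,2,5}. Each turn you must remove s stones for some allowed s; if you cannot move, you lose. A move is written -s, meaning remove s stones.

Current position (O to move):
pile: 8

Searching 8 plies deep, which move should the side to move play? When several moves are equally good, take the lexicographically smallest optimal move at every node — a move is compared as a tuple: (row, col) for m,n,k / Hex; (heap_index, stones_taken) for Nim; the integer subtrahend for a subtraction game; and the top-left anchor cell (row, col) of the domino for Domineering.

p1 O@[8]: -1[7]-1 -2[6]+1* -5[3]+1
p2 X@[6]: -1[5]-1* -2[4]-1 -5[1]-1
p3 O@[5]: -1[4]-1 -2[3]+1* -5[0]+1
p4 X@[3]: -1[2]-1* -2[1]-1
p5 O@[2]: -1[1]-1 -2[0]+1*
p6 X@[0] terminal -1; root [8] d8

O's best at [8]: -2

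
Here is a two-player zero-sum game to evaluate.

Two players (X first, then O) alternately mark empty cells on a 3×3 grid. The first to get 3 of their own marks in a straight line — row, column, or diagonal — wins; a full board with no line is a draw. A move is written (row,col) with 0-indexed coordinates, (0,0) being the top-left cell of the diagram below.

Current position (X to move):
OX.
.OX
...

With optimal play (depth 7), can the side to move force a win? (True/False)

X winning at [OX./.OX/...]: False

p1 X@[OX./.OX/...]: (0,2)[OXX/.OX/...]-1 (1,0)[OX./XOX/...]-1 (2,0)[OX./.OX/X..]-1 (2,1)[OX./.OX/.X.]-1 (2,2)[OX./.OX/..X]+0*
p2 O@[OX./.OX/..X]: (0,2)[OXO/.OX/..X]+0* (1,0)[OX./OOX/..X]-1 (2,0)[OX./.OX/O.X]-1 (2,1)[OX./.OX/.OX]-1
p3 X@[OXO/.OX/..X]: (1,0)[OXO/XOX/..X]-1 (2,0)[OXO/.OX/X.X]+0* (2,1)[OXO/.OX/.XX]-1
p4 O@[OXO/.OX/X.X]: (1,0)[OXO/OOX/X.X]-1 (2,1)[OXO/.OX/XOX]+0*
p5 X@[OXO/.OX/XOX]: (1,0)[OXO/XOX/XOX]+0*
p6 O@[OXO/XOX/XOX] terminal +0; root [OX./.OX/...] d7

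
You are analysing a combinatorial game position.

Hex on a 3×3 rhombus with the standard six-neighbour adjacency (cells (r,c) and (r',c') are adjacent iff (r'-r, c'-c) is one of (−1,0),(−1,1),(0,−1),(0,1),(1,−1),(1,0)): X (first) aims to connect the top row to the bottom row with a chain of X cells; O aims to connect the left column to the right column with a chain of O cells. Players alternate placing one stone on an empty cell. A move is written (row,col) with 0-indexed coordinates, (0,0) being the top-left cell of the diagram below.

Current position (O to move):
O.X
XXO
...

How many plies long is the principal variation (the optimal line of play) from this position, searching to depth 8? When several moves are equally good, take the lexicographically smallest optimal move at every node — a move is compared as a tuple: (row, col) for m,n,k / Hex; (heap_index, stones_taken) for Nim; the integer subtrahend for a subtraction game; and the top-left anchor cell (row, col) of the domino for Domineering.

PV length from [O.X/XXO/...]: 2 plies

[O.X/XXO/...] O move#1: (0,1):-1/OOX/XXO/...*, (2,0):-1/O.X/XXO/O.., (2,1):-1/O.X/XXO/.O., (2,2):-1/O.X/XXO/..O
[OOX/XXO/...] X move#2: (2,0):+1/OOX/XXO/X..*, (2,1):+1/OOX/XXO/.X., (2,2):+1/OOX/XXO/..X
[OOX/XXO/X..] end (terminal -1, O#3); searched O.X/XXO/... to 8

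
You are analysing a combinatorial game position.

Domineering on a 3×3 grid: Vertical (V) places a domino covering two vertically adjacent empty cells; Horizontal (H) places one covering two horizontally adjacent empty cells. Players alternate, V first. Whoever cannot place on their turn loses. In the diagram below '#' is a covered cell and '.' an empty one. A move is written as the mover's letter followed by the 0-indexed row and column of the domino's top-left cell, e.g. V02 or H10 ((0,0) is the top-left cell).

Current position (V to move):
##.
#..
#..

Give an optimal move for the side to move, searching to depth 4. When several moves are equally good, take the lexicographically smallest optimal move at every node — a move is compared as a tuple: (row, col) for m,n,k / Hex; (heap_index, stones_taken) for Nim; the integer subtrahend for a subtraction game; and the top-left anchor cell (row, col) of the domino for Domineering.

[##./#../#..] V move#1: V02:-1/###/#.#/#.., V11:+1/##./##./##.*, V12:+1/##./#.#/#.#
[##./##./##.] end (terminal -1, H#2); searched ##./#../#.. to 4

V's best at [##./#../#..]: V11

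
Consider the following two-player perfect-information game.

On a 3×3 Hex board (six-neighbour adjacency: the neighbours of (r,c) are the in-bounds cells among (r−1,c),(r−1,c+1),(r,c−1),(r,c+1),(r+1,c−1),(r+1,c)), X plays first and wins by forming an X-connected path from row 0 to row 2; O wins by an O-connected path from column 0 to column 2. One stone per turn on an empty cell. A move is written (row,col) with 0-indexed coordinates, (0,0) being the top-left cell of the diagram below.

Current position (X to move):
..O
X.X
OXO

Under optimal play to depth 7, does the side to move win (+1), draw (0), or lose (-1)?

value(..O/X.X/OXO, X) = +1

[..O/X.X/OXO] X move#1: (0,0):-1/X.O/X.X/OXO, (0,1):-1/.XO/X.X/OXO, (1,1):+1/..O/XXX/OXO*
[..O/XXX/OXO] O move#2: (0,0):-1/O.O/XXX/OXO*, (0,1):-1/.OO/XXX/OXO
[O.O/XXX/OXO] X move#3: (0,1):+1/OXO/XXX/OXO*
[OXO/XXX/OXO] end (terminal -1, O#4); searched ..O/X.X/OXO to 7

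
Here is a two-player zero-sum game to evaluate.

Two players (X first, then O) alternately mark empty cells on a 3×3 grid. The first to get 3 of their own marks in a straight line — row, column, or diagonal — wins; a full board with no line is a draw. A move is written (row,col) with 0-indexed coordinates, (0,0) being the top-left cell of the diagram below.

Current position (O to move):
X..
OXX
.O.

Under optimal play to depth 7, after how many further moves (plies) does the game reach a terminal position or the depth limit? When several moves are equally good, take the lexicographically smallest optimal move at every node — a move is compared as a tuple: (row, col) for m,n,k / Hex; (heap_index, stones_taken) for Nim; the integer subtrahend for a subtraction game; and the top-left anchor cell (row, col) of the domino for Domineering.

PV length from [X../OXX/.O.]: 4 plies

ply 1, O at X../OXX/.O. | (0,1)=-1→XO./OXX/.O.; (0,2)=-1→X.O/OXX/.O.; (2,0)=-1→X../OXX/OO.; (2,2)=+0→X../OXX/.OO*
ply 2, X at X../OXX/.OO | (0,1)=-1→XX./OXX/.OO; (0,2)=-1→X.X/OXX/.OO; (2,0)=+0→X../OXX/XOO*
ply 3, O at X../OXX/XOO | (0,1)=-1→XO./OXX/XOO; (0,2)=+0→X.O/OXX/XOO*
ply 4, X at X.O/OXX/XOO | (0,1)=+0→XXO/OXX/XOO*
ply 5: XXO/OXX/XOO is terminal +0 (O); from X../OXX/.O. depth 7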